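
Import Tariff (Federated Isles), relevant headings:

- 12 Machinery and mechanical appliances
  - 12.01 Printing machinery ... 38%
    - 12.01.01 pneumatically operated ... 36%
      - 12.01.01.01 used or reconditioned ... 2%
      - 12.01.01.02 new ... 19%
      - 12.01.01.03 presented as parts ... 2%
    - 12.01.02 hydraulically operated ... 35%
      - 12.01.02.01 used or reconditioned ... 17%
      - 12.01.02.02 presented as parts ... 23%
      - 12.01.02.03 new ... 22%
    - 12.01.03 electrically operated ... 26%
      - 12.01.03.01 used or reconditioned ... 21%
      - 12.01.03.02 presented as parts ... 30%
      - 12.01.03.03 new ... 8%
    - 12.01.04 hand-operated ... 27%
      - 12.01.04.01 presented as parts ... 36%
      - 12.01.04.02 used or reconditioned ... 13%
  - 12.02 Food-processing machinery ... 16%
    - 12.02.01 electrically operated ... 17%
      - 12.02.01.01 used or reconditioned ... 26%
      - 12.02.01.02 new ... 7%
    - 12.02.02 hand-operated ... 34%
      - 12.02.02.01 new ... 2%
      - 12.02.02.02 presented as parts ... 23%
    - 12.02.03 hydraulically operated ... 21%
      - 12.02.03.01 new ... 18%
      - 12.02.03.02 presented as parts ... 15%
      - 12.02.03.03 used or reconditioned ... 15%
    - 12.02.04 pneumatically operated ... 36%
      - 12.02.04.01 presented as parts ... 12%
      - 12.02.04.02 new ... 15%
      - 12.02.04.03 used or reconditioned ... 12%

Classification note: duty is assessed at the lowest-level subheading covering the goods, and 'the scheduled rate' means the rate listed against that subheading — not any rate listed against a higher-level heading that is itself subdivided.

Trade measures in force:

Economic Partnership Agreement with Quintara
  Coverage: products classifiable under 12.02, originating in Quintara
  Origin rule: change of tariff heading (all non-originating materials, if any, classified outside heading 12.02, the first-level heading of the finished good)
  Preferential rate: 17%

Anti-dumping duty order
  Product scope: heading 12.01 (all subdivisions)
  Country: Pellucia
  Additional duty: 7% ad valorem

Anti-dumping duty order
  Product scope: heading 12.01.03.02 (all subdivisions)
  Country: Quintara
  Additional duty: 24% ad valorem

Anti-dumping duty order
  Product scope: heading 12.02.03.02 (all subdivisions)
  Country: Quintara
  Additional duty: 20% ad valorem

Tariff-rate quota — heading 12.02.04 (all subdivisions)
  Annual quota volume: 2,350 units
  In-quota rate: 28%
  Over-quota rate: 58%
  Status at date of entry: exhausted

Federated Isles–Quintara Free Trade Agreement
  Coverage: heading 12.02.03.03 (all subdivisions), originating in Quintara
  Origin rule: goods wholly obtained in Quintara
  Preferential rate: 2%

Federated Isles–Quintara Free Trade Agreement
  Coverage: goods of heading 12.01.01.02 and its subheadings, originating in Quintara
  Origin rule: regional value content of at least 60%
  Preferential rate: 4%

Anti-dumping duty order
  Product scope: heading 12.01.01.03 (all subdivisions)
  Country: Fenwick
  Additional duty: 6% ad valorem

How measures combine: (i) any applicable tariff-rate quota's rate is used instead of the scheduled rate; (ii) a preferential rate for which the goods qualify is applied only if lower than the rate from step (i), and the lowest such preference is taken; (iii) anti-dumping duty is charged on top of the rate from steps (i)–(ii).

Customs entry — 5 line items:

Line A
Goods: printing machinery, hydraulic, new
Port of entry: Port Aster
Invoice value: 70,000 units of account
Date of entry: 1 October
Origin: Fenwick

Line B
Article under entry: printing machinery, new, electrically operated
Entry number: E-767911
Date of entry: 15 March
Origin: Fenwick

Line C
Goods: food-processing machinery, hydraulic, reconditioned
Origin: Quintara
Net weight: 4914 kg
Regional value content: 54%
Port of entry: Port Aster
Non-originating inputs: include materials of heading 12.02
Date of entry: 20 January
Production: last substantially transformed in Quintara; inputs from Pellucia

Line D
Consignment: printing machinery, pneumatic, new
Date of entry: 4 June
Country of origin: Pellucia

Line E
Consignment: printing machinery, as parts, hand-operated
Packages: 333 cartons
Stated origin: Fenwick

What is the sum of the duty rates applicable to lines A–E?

107%

Line A: printing → 12.01; hydraulic → 12.01.02; new → 12.01.02.03. Scheduled 22%. No special measure applies. → 22%.
Line B: printing → 12.01; electrically operated → 12.01.03; new → 12.01.03.03. Scheduled 8%. No special measure applies. → 8%.
Line C: food-processing → 12.02; hydraulic → 12.02.03; reconditioned → 12.02.03.03. Scheduled 15%. Quintara agreement on 12.02: CTH not met; Quintara agreement on 12.02.03.03: not wholly obtained; Quintara agreement on 12.01.01.02: 12.02.03.03 not covered. → 15%.
Line D: printing → 12.01; pneumatic → 12.01.01; new → 12.01.01.02. Scheduled 19%. anti-dumping (Pellucia, 12.01): +7%; total 19% + 7% = 26%. → 26%.
Line E: printing → 12.01; hand-operated → 12.01.04; as parts → 12.01.04.01. Scheduled 36%. No special measure applies. → 36%.
Sum: 22% + 8% + 15% + 26% + 36% = 107%.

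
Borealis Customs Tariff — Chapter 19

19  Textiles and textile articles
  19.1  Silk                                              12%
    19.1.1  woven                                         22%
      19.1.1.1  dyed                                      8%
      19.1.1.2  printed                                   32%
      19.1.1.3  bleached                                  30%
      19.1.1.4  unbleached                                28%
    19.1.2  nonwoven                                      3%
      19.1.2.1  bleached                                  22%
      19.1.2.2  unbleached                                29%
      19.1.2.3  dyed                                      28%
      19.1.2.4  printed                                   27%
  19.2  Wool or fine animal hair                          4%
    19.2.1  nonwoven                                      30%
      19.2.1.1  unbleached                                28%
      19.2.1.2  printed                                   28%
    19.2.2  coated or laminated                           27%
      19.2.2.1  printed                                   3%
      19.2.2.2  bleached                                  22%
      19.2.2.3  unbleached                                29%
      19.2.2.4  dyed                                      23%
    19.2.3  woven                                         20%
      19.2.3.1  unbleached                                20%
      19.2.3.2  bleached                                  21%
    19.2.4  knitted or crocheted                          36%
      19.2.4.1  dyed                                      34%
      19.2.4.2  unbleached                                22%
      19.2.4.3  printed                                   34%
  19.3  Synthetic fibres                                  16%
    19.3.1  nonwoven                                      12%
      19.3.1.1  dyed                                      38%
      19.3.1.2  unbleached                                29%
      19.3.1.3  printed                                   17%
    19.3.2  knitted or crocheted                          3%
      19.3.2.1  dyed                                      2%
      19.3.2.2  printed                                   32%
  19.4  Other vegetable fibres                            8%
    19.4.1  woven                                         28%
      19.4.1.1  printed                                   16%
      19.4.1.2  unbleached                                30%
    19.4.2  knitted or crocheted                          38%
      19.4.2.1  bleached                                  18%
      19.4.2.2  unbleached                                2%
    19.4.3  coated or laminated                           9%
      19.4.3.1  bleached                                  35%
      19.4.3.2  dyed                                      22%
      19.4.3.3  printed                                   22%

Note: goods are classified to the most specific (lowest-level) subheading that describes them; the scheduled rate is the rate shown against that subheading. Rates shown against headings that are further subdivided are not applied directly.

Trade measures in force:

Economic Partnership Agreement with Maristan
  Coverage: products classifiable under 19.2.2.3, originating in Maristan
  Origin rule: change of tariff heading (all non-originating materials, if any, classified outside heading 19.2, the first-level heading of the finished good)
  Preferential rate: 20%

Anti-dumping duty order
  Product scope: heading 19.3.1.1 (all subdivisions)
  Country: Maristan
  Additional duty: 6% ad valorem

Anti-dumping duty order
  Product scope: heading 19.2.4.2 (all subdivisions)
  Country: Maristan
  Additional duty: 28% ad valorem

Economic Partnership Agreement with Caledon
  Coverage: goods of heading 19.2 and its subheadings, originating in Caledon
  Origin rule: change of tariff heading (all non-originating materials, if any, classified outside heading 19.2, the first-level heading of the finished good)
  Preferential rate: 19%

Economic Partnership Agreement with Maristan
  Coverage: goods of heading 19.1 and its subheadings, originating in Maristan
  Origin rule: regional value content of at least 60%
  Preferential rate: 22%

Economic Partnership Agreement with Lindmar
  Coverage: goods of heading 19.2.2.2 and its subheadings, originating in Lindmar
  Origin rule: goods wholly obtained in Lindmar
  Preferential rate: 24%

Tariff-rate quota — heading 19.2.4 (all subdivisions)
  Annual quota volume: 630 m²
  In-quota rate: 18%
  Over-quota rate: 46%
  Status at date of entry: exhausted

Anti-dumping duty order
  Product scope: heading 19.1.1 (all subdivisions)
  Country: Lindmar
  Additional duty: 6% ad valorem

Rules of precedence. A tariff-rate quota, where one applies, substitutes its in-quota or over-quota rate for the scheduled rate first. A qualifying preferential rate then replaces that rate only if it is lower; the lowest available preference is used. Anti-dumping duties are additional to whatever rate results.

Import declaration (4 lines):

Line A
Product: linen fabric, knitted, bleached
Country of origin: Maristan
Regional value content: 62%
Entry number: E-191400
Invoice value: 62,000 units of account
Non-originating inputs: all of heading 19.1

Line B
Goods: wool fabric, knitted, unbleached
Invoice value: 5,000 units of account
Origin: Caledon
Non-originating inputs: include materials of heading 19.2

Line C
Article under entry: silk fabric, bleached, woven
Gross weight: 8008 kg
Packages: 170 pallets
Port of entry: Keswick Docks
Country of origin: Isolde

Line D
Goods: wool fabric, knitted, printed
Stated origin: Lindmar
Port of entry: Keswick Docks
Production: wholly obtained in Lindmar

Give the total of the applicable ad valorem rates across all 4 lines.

Line A: linen → 19.4; knitted → 19.4.2; bleached → 19.4.2.1. Scheduled 18%. Maristan agreement on 19.2.2.3: 19.4.2.1 not covered; Maristan agreement on 19.1: 19.4.2.1 not covered. → 18%.
Line B: wool → 19.2; knitted → 19.2.4; unbleached → 19.2.4.2. Scheduled 22%. quota on 19.2.4 exhausted → over-quota 46%; Caledon agreement on 19.2: CTH not met. → 46%.
Line C: silk → 19.1; woven → 19.1.1; bleached → 19.1.1.3. Scheduled 30%. No special measure applies. → 30%.
Line D: wool → 19.2; knitted → 19.2.4; printed → 19.2.4.3. Scheduled 34%. quota on 19.2.4 exhausted → over-quota 46%; Lindmar agreement on 19.2.2.2: 19.2.4.3 not covered. → 46%.
Sum: 18% + 46% + 30% + 46% = 140%.

140%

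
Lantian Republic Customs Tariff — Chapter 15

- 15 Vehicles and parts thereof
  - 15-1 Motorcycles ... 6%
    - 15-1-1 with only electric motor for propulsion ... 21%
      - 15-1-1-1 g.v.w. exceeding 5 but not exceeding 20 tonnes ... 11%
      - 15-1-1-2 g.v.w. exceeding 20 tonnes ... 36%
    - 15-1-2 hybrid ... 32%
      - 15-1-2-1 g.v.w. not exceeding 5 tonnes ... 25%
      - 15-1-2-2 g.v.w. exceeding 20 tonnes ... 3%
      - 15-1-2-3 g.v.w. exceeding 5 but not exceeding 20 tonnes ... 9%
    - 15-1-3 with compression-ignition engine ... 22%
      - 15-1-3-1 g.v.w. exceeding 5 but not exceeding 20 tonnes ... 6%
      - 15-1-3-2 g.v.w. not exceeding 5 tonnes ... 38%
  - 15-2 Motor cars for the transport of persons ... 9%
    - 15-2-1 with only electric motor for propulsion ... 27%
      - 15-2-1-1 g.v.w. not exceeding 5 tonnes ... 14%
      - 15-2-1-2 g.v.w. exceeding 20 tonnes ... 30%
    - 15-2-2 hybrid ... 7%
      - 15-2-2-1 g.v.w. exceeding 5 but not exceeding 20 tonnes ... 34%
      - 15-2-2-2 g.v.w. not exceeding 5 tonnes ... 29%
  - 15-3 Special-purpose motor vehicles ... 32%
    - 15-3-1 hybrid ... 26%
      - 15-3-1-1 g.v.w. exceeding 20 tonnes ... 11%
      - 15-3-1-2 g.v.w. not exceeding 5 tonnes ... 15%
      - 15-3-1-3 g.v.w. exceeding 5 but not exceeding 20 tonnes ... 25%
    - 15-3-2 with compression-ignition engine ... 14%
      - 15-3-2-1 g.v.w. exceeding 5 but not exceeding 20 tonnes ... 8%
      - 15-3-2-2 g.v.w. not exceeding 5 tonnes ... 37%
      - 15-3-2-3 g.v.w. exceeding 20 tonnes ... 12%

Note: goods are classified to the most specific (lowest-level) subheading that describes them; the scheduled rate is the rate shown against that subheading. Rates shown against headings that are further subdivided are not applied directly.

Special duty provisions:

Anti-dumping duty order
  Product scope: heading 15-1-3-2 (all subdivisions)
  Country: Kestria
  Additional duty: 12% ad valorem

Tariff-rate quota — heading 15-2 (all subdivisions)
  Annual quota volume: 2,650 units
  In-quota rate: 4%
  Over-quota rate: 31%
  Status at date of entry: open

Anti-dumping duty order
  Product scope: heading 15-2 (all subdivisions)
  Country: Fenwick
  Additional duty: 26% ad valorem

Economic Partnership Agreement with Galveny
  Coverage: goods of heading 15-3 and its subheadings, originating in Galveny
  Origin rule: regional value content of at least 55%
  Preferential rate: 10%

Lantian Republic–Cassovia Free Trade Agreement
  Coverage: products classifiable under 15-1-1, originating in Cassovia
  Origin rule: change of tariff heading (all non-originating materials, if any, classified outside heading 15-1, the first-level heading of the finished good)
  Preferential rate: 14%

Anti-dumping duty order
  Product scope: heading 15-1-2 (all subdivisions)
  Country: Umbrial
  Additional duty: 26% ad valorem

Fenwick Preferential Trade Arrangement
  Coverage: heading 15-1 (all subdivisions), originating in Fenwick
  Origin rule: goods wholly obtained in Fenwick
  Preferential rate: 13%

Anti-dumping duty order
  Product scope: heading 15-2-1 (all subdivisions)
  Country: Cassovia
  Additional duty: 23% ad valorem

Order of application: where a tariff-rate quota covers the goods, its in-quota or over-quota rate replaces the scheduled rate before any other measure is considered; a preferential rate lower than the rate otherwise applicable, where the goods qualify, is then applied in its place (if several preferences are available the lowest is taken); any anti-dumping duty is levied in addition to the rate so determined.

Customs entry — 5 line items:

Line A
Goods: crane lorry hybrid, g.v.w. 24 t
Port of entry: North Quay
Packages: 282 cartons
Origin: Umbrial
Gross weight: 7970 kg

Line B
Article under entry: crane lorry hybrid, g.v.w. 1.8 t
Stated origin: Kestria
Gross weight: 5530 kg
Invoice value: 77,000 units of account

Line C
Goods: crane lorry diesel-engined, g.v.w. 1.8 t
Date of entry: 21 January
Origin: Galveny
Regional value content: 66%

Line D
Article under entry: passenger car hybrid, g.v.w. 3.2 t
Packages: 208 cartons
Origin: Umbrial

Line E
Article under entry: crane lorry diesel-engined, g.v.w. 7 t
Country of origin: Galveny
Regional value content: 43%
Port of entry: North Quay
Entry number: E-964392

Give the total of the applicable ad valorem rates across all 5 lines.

48%

Line A: crane lorry → 15-3; hybrid → 15-3-1; g.v.w. 24 t → 15-3-1-1. Scheduled 11%. No special measure applies. → 11%.
Line B: crane lorry → 15-3; hybrid → 15-3-1; g.v.w. 1.8 t → 15-3-1-2. Scheduled 15%. No special measure applies. → 15%.
Line C: crane lorry → 15-3; diesel-engined → 15-3-2; g.v.w. 1.8 t → 15-3-2-2. Scheduled 37%. Galveny agreement on 15-3: RVC ≥ 55% → 10% available; preferential 10%. → 10%.
Line D: passenger car → 15-2; hybrid → 15-2-2; g.v.w. 3.2 t → 15-2-2-2. Scheduled 29%. quota on 15-2 open → in-quota 4%. → 4%.
Line E: crane lorry → 15-3; diesel-engined → 15-3-2; g.v.w. 7 t → 15-3-2-1. Scheduled 8%. Galveny agreement on 15-3: RVC < 55%. → 8%.
Sum: 11% + 15% + 10% + 4% + 8% = 48%.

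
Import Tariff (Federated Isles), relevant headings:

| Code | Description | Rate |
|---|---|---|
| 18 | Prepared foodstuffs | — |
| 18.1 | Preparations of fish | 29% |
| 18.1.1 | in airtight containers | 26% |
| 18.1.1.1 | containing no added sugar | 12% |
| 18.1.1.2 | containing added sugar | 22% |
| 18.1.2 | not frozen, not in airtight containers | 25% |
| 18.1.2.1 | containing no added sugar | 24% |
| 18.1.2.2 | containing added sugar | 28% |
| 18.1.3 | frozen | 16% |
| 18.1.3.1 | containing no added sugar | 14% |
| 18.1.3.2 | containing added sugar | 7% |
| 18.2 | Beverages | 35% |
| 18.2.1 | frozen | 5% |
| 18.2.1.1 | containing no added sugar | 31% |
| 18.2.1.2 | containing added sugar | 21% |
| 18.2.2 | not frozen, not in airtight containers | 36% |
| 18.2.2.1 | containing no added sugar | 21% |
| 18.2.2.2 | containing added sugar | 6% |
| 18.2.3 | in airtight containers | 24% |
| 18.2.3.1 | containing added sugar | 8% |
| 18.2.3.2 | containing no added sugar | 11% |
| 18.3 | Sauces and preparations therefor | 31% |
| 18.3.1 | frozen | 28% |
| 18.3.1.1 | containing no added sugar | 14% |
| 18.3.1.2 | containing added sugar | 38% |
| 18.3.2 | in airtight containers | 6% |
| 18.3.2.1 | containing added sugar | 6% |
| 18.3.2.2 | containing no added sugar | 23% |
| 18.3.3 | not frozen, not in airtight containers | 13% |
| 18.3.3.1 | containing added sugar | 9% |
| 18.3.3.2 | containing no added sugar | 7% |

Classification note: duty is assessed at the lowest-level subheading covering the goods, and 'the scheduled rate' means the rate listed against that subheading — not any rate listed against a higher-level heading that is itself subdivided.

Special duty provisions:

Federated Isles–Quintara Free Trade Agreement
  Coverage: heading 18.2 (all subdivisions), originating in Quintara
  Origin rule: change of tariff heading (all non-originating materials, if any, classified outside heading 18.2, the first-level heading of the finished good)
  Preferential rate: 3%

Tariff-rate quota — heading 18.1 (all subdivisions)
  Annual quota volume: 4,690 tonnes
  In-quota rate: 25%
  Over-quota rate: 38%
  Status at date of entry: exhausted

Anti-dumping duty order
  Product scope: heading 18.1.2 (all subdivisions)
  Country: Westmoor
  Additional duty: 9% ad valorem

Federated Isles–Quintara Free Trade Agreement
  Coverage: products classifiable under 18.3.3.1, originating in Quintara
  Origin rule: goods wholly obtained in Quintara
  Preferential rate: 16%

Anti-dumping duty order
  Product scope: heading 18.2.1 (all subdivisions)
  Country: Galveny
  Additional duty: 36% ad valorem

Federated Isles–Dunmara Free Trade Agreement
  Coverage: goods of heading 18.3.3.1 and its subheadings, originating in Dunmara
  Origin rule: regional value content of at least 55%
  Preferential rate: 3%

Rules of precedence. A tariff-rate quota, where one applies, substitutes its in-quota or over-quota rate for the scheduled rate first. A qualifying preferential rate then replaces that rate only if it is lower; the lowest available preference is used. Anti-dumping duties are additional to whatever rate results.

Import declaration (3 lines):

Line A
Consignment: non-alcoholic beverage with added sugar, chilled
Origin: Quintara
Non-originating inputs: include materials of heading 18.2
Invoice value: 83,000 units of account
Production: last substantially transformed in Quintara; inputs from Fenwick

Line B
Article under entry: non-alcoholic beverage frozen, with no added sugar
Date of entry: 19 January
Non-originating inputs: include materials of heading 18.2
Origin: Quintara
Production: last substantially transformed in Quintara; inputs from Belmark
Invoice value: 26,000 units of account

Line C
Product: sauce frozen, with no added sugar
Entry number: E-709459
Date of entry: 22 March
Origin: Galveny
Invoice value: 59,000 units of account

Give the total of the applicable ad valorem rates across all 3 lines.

Line A: non-alcoholic beverage → 18.2; chilled → 18.2.2; with added sugar → 18.2.2.2. Scheduled 6%. Quintara agreement on 18.2: CTH not met; Quintara agreement on 18.3.3.1: 18.2.2.2 not covered. → 6%.
Line B: non-alcoholic beverage → 18.2; frozen → 18.2.1; with no added sugar → 18.2.1.1. Scheduled 31%. Quintara agreement on 18.2: CTH not met; Quintara agreement on 18.3.3.1: 18.2.1.1 not covered. → 31%.
Line C: sauce → 18.3; frozen → 18.3.1; with no added sugar → 18.3.1.1. Scheduled 14%. No special measure applies. → 14%.
Sum: 6% + 31% + 14% = 51%.

51%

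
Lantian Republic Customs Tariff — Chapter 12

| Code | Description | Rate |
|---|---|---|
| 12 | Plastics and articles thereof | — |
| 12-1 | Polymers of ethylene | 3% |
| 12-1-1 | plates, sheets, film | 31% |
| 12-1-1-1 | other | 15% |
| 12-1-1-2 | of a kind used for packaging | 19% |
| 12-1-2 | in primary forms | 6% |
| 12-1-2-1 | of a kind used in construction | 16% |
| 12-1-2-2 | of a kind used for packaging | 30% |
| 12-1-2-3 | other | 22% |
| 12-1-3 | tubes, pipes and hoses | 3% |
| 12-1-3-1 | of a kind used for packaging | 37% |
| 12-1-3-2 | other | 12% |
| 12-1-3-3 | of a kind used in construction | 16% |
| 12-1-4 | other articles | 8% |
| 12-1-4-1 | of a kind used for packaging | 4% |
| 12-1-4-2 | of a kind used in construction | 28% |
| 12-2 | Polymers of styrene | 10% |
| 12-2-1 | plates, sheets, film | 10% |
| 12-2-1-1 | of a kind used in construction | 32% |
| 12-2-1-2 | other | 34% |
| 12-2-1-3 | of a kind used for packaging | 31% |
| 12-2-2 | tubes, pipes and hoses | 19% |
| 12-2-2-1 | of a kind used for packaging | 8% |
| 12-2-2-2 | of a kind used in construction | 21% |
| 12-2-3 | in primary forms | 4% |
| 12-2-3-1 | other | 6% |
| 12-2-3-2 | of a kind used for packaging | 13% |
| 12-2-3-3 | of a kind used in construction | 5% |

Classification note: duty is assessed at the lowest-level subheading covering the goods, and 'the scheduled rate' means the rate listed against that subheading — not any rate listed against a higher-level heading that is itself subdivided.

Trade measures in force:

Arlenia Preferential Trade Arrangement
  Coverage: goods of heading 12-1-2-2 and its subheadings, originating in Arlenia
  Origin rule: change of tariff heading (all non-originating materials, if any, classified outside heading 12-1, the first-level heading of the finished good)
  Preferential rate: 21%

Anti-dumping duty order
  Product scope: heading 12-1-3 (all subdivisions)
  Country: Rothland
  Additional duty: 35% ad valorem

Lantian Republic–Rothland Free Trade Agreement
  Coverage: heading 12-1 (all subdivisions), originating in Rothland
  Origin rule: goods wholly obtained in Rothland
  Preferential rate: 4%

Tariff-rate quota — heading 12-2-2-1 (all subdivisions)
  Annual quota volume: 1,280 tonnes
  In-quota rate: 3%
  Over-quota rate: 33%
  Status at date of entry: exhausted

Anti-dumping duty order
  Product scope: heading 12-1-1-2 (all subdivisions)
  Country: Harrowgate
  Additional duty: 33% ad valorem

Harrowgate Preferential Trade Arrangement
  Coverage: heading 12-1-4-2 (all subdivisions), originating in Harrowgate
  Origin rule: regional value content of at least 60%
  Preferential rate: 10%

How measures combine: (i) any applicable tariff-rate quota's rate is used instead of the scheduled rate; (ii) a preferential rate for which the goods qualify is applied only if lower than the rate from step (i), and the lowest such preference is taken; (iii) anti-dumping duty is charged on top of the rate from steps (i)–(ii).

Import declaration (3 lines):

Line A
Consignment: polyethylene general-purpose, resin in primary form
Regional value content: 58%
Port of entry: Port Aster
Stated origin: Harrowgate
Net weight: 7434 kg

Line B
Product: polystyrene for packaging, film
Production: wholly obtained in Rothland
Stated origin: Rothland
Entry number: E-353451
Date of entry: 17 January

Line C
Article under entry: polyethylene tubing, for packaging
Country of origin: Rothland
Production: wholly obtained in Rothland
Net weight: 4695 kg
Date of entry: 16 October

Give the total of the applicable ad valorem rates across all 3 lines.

92%

Line A: polyethylene → 12-1; resin in primary form → 12-1-2; general-purpose → 12-1-2-3. Scheduled 22%. Harrowgate agreement on 12-1-4-2: 12-1-2-3 not covered. → 22%.
Line B: polystyrene → 12-2; film → 12-2-1; for packaging → 12-2-1-3. Scheduled 31%. Rothland agreement on 12-1: 12-2-1-3 not covered. → 31%.
Line C: polyethylene → 12-1; tubing → 12-1-3; for packaging → 12-1-3-1. Scheduled 37%. Rothland agreement on 12-1: wholly obtained → 4% available; preferential 4%; anti-dumping (Rothland, 12-1-3): +35%; total 4% + 35% = 39%. → 39%.
Sum: 22% + 31% + 39% = 92%.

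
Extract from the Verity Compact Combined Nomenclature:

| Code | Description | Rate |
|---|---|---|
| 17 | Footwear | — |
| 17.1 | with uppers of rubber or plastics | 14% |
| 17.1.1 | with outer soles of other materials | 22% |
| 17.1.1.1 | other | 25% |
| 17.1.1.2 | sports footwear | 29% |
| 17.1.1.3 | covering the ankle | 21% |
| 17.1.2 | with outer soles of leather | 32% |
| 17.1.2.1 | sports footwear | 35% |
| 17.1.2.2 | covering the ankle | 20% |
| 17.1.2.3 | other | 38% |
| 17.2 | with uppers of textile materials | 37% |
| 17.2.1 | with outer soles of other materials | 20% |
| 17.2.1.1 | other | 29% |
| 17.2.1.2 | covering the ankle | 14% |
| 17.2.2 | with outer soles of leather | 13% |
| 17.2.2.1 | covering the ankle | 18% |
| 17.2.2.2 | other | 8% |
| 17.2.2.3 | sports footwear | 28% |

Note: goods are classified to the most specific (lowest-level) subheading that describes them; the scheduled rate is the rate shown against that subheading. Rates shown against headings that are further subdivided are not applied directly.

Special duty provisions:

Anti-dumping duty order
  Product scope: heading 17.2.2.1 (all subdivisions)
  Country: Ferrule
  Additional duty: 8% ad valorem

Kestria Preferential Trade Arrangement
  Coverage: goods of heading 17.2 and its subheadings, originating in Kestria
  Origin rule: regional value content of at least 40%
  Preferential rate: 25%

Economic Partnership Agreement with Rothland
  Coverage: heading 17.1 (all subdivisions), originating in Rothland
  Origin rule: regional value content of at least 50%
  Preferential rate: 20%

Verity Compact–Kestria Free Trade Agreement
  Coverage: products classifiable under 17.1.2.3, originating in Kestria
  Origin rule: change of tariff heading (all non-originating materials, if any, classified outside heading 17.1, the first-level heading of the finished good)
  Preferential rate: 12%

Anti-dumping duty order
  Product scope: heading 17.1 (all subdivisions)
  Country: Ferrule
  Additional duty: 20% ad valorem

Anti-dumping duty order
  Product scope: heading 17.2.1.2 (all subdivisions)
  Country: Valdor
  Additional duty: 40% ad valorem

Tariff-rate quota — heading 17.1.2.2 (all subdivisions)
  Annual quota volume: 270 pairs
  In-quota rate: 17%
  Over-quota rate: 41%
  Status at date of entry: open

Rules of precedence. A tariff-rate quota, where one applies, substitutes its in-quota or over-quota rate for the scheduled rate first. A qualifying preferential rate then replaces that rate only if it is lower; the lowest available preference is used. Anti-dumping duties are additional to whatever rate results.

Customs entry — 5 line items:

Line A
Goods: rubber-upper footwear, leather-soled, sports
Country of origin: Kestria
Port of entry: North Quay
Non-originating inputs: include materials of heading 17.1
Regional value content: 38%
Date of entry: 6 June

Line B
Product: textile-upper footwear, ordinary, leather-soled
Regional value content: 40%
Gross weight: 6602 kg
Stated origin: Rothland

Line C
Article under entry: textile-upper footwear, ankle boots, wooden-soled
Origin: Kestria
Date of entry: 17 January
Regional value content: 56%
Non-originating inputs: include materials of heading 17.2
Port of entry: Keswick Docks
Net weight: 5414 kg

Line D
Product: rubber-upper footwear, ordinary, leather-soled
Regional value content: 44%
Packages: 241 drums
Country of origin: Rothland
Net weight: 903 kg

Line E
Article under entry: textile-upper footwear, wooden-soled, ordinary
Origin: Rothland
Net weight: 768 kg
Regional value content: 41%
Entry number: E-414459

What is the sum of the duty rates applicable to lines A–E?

124%

Line A: rubber-upper → 17.1; leather-soled → 17.1.2; sports → 17.1.2.1. Scheduled 35%. Kestria agreement on 17.2: 17.1.2.1 not covered; Kestria agreement on 17.1.2.3: 17.1.2.1 not covered. → 35%.
Line B: textile-upper → 17.2; leather-soled → 17.2.2; ordinary → 17.2.2.2. Scheduled 8%. Rothland agreement on 17.1: 17.2.2.2 not covered. → 8%.
Line C: textile-upper → 17.2; wooden-soled → 17.2.1; ankle boots → 17.2.1.2. Scheduled 14%. Kestria agreement on 17.2: RVC ≥ 40% → 25% available; Kestria agreement on 17.1.2.3: 17.2.1.2 not covered; preference 25% not lower than 14% → no reduction. → 14%.
Line D: rubber-upper → 17.1; leather-soled → 17.1.2; ordinary → 17.1.2.3. Scheduled 38%. Rothland agreement on 17.1: RVC < 50%. → 38%.
Line E: textile-upper → 17.2; wooden-soled → 17.2.1; ordinary → 17.2.1.1. Scheduled 29%. Rothland agreement on 17.1: 17.2.1.1 not covered. → 29%.
Sum: 35% + 8% + 14% + 38% + 29% = 124%.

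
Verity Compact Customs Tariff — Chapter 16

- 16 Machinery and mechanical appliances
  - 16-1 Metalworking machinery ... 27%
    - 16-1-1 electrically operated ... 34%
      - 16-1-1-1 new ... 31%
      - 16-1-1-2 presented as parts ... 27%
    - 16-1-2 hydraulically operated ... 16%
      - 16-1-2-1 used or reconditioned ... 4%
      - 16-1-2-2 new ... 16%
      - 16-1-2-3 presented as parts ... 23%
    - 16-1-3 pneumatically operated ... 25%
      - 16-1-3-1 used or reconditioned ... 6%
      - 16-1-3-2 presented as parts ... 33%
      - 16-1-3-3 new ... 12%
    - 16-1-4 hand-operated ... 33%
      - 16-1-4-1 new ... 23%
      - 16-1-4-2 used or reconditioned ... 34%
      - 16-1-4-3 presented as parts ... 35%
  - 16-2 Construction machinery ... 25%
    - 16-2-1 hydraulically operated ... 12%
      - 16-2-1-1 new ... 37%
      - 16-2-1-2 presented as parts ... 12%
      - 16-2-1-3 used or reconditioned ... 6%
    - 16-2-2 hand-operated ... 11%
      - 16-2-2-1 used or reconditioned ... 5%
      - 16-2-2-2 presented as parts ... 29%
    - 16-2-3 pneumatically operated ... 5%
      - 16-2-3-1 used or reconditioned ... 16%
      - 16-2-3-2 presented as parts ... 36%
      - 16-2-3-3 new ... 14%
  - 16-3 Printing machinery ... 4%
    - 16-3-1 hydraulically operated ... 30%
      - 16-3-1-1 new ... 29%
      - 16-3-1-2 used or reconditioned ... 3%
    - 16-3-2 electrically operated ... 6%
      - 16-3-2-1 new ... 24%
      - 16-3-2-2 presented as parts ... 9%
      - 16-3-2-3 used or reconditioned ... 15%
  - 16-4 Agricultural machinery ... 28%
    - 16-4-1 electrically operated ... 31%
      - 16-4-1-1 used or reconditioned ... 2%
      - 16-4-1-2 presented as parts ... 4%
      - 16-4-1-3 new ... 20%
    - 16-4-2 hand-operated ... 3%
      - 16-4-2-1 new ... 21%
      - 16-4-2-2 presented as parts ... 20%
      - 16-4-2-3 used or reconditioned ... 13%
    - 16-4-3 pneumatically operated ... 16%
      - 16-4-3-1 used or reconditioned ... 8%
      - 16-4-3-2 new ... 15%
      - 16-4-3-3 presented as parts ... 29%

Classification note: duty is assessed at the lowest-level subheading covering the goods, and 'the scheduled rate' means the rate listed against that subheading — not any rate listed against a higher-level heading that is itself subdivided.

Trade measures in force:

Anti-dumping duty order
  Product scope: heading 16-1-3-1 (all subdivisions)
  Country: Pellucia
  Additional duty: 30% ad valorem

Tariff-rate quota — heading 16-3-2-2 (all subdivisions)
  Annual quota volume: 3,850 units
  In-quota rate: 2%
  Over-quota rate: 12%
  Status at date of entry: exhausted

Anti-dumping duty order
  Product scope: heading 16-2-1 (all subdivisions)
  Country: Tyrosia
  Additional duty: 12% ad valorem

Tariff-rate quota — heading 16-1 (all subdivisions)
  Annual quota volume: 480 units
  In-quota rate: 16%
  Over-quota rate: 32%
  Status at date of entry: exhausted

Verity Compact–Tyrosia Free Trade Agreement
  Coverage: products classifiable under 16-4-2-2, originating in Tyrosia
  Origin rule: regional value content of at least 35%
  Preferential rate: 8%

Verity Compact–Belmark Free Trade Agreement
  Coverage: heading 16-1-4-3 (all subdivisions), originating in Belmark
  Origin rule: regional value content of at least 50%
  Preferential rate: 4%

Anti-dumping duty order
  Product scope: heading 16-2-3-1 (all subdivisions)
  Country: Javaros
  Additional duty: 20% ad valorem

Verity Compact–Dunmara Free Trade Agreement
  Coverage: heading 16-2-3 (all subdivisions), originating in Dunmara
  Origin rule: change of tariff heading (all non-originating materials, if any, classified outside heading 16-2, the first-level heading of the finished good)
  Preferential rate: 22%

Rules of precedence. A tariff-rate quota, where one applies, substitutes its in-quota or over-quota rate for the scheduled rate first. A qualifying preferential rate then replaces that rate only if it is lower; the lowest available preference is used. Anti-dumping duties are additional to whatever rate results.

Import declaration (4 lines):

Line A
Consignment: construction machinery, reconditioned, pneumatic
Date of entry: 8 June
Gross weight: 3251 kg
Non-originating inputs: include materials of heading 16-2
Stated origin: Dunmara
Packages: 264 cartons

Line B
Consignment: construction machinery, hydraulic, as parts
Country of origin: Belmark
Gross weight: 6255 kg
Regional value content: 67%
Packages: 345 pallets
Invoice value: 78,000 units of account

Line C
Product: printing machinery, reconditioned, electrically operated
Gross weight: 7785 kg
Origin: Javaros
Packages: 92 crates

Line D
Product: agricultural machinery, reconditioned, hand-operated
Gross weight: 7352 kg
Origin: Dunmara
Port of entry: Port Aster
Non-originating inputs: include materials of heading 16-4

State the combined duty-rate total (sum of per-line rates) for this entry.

Line A: construction → 16-2; pneumatic → 16-2-3; reconditioned → 16-2-3-1. Scheduled 16%. Dunmara agreement on 16-2-3: CTH not met. → 16%.
Line B: construction → 16-2; hydraulic → 16-2-1; as parts → 16-2-1-2. Scheduled 12%. Belmark agreement on 16-1-4-3: 16-2-1-2 not covered. → 12%.
Line C: printing → 16-3; electrically operated → 16-3-2; reconditioned → 16-3-2-3. Scheduled 15%. No special measure applies. → 15%.
Line D: agricultural → 16-4; hand-operated → 16-4-2; reconditioned → 16-4-2-3. Scheduled 13%. Dunmara agreement on 16-2-3: 16-4-2-3 not covered. → 13%.
Sum: 16% + 12% + 15% + 13% = 56%.

56%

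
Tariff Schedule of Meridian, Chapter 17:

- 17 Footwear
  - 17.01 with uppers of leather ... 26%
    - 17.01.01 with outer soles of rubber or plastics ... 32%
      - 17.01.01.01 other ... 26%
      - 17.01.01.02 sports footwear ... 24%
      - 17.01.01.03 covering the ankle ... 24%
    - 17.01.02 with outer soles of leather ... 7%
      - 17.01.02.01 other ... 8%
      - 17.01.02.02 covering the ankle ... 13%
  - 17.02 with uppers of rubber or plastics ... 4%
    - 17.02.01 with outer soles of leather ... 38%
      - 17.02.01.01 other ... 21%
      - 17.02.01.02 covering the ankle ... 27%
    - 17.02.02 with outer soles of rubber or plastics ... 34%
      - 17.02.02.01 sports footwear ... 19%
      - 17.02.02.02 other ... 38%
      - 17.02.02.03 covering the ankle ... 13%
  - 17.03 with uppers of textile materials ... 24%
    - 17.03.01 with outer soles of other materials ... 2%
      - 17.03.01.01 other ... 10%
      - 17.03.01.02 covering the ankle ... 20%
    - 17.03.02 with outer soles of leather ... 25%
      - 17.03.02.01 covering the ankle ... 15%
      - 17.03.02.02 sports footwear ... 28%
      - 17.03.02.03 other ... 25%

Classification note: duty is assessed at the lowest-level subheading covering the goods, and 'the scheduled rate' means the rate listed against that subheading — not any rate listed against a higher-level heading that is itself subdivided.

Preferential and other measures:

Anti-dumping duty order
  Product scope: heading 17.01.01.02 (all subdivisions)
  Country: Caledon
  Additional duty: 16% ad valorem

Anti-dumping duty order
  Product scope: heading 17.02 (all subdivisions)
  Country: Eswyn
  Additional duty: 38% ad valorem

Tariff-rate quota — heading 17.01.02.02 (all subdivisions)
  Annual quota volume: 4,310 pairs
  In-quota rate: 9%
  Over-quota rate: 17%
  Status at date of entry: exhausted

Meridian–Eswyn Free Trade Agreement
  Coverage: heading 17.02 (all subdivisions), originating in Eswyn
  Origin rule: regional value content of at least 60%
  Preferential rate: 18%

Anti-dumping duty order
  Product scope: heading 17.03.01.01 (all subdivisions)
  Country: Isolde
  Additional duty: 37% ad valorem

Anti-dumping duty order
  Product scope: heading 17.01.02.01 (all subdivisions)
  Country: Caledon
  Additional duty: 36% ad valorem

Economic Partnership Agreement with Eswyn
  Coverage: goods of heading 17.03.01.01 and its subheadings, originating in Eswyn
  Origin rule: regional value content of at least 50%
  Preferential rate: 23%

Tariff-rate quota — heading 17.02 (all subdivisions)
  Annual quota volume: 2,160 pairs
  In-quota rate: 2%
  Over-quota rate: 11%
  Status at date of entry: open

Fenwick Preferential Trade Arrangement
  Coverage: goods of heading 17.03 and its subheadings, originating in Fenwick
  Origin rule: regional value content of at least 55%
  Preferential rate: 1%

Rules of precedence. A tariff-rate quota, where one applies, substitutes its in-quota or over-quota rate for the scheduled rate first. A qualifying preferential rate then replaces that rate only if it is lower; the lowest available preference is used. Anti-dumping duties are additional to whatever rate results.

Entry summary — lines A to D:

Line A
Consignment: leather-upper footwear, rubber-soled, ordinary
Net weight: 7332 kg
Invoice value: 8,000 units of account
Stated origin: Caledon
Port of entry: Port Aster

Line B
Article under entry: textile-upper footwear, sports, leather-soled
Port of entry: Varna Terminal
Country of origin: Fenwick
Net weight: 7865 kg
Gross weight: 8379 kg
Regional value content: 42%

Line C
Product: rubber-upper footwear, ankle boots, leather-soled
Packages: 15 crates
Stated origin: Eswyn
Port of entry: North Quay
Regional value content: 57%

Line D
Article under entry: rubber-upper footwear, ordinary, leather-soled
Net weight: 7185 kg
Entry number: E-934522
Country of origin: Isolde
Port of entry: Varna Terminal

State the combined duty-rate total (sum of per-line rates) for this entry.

Line A: leather-upper → 17.01; rubber-soled → 17.01.01; ordinary → 17.01.01.01. Scheduled 26%. No special measure applies. → 26%.
Line B: textile-upper → 17.03; leather-soled → 17.03.02; sports → 17.03.02.02. Scheduled 28%. Fenwick agreement on 17.03: RVC < 55%. → 28%.
Line C: rubber-upper → 17.02; leather-soled → 17.02.01; ankle boots → 17.02.01.02. Scheduled 27%. quota on 17.02 open → in-quota 2%; Eswyn agreement on 17.02: RVC < 60%; Eswyn agreement on 17.03.01.01: 17.02.01.02 not covered; anti-dumping (Eswyn, 17.02): +38%; total 2% + 38% = 40%. → 40%.
Line D: rubber-upper → 17.02; leather-soled → 17.02.01; ordinary → 17.02.01.01. Scheduled 21%. quota on 17.02 open → in-quota 2%. → 2%.
Sum: 26% + 28% + 40% + 2% = 96%.

96%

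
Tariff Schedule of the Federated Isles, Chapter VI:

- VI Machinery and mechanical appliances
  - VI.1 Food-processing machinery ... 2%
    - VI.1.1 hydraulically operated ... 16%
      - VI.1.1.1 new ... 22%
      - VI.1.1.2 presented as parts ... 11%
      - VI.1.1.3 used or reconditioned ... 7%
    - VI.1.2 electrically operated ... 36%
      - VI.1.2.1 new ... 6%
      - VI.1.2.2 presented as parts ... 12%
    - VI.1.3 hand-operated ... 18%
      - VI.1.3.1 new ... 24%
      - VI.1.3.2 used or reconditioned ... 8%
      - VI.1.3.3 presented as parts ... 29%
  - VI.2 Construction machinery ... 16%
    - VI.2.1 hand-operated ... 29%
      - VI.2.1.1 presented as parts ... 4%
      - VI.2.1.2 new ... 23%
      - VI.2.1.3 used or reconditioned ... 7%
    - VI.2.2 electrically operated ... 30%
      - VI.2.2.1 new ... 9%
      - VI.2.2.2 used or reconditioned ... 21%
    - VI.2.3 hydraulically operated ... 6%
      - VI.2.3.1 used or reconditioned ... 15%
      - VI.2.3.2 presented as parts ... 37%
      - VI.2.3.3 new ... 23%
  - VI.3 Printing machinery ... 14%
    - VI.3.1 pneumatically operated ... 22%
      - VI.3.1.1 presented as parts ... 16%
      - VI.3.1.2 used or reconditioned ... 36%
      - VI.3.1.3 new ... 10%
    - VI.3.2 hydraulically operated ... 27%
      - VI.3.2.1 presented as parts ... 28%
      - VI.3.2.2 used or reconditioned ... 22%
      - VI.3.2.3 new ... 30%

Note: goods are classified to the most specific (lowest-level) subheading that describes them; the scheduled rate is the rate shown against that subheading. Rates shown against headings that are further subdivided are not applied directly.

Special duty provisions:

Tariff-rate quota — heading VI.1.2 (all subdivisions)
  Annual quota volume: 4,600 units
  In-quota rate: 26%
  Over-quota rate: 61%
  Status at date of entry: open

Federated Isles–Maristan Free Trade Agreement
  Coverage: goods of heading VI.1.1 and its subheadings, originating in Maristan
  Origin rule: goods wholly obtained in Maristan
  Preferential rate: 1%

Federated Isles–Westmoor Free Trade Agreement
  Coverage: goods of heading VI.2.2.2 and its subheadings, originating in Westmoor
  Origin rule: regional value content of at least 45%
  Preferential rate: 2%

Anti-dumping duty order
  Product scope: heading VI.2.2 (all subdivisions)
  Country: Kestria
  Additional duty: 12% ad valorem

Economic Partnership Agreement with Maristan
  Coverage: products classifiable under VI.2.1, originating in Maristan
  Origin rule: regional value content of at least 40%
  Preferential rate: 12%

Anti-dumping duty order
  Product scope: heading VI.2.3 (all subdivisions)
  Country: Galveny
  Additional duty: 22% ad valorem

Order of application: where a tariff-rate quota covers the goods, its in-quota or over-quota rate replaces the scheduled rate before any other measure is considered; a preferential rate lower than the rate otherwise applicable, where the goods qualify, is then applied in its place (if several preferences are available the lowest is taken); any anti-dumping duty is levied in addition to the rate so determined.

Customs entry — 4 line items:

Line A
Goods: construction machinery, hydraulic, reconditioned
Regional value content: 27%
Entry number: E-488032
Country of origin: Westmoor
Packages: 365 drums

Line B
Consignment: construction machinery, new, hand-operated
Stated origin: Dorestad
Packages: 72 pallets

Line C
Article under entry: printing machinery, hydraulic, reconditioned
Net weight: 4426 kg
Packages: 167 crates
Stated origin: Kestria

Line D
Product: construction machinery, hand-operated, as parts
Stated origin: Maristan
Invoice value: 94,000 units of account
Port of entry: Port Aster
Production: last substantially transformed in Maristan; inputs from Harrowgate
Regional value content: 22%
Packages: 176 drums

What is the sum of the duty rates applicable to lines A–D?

Line A: construction → VI.2; hydraulic → VI.2.3; reconditioned → VI.2.3.1. Scheduled 15%. Westmoor agreement on VI.2.2.2: VI.2.3.1 not covered. → 15%.
Line B: construction → VI.2; hand-operated → VI.2.1; new → VI.2.1.2. Scheduled 23%. No special measure applies. → 23%.
Line C: printing → VI.3; hydraulic → VI.3.2; reconditioned → VI.3.2.2. Scheduled 22%. No special measure applies. → 22%.
Line D: construction → VI.2; hand-operated → VI.2.1; as parts → VI.2.1.1. Scheduled 4%. Maristan agreement on VI.1.1: VI.2.1.1 not covered; Maristan agreement on VI.2.1: RVC < 40%. → 4%.
Sum: 15% + 23% + 22% + 4% = 64%.

64%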